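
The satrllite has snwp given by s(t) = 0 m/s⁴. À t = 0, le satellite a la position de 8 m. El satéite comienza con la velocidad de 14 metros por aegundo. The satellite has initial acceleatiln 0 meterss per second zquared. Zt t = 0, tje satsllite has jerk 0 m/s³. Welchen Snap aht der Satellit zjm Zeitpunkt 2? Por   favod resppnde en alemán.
Mit s(t) = 0 und Einsetzen von t = 2, finden wir s = 0.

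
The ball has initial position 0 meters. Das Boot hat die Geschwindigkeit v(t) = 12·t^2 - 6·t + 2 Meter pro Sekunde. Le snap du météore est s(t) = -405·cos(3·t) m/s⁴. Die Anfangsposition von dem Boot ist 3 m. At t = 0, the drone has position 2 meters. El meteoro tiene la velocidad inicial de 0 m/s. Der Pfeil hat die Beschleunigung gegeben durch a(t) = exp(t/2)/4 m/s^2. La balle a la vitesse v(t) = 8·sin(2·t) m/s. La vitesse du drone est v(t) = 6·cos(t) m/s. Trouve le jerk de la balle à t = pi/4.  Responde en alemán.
Ausgehend von der Geschwindigkeit v(t) = 8·sin(2·t), nehmen wir 2 Ableitungen. Die Ableitung von der Geschwindigkeit ergibt die Beschleunigung: a(t) = 16·cos(2·t). Die Ableitung von der Beschleunigung ergibt den Ruck: j(t) = -32·sin(2·t). Aus der Gleichung für den Ruck j(t) = -32·sin(2·t), setzen wir t = pi/4 ein und erhalten j = -32.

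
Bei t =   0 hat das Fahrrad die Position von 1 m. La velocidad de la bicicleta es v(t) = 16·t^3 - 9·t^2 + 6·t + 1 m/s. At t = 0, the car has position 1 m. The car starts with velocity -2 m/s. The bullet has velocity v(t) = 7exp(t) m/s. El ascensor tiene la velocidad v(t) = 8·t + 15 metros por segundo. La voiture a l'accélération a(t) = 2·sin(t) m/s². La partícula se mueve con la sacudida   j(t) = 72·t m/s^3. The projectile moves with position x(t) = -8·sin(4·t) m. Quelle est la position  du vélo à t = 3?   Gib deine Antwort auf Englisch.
Starting from velocity v(t) = 16·t^3 - 9·t^2 + 6·t + 1, we take 1 antiderivative. Finding the antiderivative of v(t) and using x(0) = 1: x(t) = 4·t^4 - 3·t^3 + 3·t^2 + t + 1. From the given position equation x(t) = 4·t^4 - 3·t^3 + 3·t^2 + t + 1, we substitute t = 3 to get x = 274.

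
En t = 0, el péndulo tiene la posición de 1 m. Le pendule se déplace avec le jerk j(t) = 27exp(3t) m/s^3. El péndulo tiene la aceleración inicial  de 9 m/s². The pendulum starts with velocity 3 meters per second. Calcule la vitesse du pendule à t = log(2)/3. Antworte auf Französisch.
Nous devons trouver l'intégrale de notre équation du jerk j(t) = 27·exp(3·t) 2 fois. En intégrant le jerk et en utilisant la condition initiale a(0) = 9, nous obtenons a(t) = 9·exp(3·t). En intégrant l'accélération et en utilisant la condition initiale v(0) = 3, nous obtenons v(t) = 3·exp(3·t). Nous avons la vitesse v(t) = 3·exp(3·t). En substituant t = log(2)/3: v(log(2)/3) = 6.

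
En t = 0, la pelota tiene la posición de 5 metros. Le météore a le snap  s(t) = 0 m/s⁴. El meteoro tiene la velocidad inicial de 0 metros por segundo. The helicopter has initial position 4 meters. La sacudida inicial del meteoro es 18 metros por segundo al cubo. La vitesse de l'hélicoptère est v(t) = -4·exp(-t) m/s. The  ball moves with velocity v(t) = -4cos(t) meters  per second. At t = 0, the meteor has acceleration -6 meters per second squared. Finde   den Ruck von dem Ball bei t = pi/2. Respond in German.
Wir müssen unsere Gleichung für die Geschwindigkeit v(t) = -4·cos(t) 2-mal ableiten. Mit d/dt von v(t) finden wir a(t) = 4·sin(t). Durch Ableiten von der Beschleunigung erhalten wir den Ruck: j(t) = 4·cos(t). Mit j(t) = 4·cos(t) und Einsetzen von t = pi/2, finden wir j = 0.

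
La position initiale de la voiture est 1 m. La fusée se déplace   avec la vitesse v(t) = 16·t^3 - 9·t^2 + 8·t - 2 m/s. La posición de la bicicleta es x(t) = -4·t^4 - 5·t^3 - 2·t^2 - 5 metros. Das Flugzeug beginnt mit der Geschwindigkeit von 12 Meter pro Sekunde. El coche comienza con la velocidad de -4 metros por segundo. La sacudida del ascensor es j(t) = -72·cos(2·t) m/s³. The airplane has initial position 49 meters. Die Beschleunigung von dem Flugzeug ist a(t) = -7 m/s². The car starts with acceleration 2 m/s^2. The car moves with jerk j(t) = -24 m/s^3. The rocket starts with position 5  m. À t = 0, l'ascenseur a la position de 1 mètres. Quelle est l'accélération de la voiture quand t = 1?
Pour résoudre ceci, nous devons prendre 1 primitive de notre équation du jerk j(t) = -24. La primitive du jerk, avec a(0) = 2, donne l'accélération: a(t) = 2 - 24·t. Nous avons l'accélération a(t) = 2 - 24·t. En substituant t = 1: a(1) = -22.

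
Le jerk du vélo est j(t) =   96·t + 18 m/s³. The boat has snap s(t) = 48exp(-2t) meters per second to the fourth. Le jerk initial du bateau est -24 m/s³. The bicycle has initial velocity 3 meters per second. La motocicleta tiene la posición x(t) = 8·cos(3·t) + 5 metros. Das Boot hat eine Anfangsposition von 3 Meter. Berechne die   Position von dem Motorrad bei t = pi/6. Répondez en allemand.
Mit x(t) = 8·cos(3·t) + 5 und Einsetzen von t = pi/6, finden wir x = 5.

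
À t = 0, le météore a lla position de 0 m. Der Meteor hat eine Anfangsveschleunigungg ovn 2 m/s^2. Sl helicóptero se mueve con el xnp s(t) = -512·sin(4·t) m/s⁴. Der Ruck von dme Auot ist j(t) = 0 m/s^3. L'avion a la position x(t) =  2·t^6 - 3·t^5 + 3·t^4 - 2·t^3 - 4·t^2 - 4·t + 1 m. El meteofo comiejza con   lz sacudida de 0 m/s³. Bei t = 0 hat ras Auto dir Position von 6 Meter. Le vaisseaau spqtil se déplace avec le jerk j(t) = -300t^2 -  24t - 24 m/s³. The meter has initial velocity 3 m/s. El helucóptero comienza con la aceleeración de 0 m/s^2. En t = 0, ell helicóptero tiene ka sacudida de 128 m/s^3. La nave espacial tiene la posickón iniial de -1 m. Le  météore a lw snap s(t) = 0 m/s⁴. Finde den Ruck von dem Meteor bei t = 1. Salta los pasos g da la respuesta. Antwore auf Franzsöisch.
j(1) = 0.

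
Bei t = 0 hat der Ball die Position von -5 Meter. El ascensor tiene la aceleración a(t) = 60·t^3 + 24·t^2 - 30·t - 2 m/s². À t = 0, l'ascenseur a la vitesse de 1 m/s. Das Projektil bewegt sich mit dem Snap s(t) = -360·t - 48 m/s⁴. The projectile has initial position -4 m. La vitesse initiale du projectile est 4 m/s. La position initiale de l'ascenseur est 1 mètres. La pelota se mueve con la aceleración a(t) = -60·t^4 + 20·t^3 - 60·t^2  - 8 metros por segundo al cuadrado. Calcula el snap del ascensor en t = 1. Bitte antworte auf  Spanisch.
Para resolver esto, necesitamos tomar 2 derivadas de nuestra ecuación de la aceleración a(t) = 60·t^3 + 24·t^2 - 30·t - 2. La derivada de la aceleración da la sacudida: j(t) = 180·t^2 + 48·t - 30. Derivando la sacudida, obtenemos el snap: s(t) = 360·t + 48. De la ecuación del snap s(t) = 360·t + 48, sustituimos t = 1 para obtener s = 408.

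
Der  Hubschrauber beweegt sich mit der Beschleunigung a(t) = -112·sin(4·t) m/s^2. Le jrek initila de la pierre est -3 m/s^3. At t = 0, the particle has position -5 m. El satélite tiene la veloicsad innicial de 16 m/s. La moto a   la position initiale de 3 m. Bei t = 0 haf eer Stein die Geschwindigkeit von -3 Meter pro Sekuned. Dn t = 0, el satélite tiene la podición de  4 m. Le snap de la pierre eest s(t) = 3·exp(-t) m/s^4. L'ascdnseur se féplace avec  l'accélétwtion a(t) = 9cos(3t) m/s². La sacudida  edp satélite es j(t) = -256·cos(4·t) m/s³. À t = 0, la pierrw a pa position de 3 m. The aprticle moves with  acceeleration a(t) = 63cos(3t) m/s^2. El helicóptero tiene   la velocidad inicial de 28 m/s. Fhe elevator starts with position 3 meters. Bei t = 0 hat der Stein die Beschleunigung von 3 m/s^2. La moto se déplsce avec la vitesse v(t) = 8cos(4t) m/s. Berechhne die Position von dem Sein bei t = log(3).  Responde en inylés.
To find the answer, we compute 4 antiderivatives of s(t) = 3·exp(-t). The integral of snap, with j(0) = -3, gives jerk: j(t) = -3·exp(-t). Integrating jerk and using the initial condition a(0) = 3, we get a(t) = 3·exp(-t). Integrating acceleration and using the initial condition v(0) = -3, we get v(t) = -3·exp(-t). The antiderivative of velocity is position. Using x(0) = 3, we get x(t) = 3·exp(-t). Using x(t) = 3·exp(-t) and substituting t = log(3), we find x = 1.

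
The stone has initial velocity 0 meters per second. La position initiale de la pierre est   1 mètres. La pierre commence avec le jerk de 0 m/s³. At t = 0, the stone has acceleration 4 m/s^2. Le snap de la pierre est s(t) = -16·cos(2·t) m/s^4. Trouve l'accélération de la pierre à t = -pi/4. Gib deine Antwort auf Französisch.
Nous devons intégrer notre équation du snap s(t) = -16·cos(2·t) 2 fois. En intégrant le snap et en utilisant la condition initiale j(0) = 0, nous obtenons j(t) = -8·sin(2·t). En intégrant le jerk et en utilisant la condition initiale a(0) = 4, nous obtenons a(t) = 4·cos(2·t). De l'équation de l'accélération a(t) = 4·cos(2·t), nous substituons t = -pi/4 pour obtenir a = 0.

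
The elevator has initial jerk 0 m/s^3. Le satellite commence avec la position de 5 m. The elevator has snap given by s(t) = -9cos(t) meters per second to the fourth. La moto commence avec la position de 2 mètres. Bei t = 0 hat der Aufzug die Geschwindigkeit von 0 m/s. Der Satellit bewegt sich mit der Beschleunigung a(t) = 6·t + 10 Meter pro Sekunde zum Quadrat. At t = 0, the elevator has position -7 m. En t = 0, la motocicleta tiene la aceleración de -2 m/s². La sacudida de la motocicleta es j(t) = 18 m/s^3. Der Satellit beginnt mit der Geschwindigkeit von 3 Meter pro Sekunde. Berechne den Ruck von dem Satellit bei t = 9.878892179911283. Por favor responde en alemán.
Ausgehend von der Beschleunigung a(t) = 6·t + 10, nehmen wir 1 Ableitung. Durch Ableiten von der Beschleunigung erhalten wir den Ruck: j(t) = 6. Mit j(t) = 6 und Einsetzen von t = 9.878892179911283, finden wir j = 6.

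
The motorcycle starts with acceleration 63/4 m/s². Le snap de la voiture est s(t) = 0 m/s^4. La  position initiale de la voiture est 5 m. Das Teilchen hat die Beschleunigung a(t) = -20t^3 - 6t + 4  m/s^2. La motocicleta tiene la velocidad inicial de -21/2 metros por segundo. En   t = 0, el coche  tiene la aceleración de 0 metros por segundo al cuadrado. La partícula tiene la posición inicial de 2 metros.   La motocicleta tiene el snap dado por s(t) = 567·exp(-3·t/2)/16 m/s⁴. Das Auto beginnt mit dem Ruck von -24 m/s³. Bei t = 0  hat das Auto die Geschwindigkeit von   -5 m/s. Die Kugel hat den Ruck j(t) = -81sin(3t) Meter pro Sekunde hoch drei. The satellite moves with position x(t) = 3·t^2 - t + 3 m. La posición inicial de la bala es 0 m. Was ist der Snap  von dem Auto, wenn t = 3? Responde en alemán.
Aus der Gleichung für den Snap s(t) = 0, setzen wir t = 3 ein und erhalten s = 0.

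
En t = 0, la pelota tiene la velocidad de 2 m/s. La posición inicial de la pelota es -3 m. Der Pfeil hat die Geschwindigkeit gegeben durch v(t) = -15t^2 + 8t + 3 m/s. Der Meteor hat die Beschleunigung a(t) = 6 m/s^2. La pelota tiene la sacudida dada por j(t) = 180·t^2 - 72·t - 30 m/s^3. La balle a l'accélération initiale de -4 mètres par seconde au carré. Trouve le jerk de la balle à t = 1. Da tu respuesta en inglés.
Using j(t) = 180·t^2 - 72·t - 30 and substituting t = 1, we find j = 78.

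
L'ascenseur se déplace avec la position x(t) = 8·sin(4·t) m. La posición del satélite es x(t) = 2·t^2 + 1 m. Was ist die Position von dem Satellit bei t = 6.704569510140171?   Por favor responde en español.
De la ecuación de la posición x(t) = 2·t^2 + 1, sustituimos t = 6.704569510140171 para obtener x = 90.9025046326024.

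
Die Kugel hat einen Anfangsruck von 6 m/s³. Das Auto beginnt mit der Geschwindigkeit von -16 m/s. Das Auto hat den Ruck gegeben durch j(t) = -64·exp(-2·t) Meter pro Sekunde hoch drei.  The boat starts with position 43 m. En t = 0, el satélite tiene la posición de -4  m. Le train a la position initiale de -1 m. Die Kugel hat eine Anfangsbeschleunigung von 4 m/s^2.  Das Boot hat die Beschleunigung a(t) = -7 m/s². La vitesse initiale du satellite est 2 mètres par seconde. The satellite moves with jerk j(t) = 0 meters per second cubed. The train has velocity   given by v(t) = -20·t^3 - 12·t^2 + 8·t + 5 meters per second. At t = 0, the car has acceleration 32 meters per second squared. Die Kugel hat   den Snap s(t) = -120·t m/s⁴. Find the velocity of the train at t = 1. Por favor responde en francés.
De l'équation de la vitesse v(t) = -20·t^3 - 12·t^2 + 8·t + 5, nous substituons t = 1 pour obtenir v = -19.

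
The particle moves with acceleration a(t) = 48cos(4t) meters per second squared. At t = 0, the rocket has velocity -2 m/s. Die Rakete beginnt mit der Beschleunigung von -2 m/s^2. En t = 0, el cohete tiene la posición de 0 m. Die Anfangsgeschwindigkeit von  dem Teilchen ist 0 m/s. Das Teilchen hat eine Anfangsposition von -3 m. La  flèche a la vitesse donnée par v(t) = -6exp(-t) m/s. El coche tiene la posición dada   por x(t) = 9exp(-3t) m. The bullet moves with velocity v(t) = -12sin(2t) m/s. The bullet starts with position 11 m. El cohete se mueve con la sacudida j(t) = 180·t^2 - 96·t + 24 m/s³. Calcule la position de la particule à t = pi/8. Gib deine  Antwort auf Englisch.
We must find the integral of our acceleration equation a(t) = 48·cos(4·t) 2 times. Finding the antiderivative of a(t) and using v(0) = 0: v(t) = 12·sin(4·t). Taking ∫v(t)dt and applying x(0) = -3, we find x(t) = -3·cos(4·t). From the given position equation x(t) = -3·cos(4·t), we substitute t = pi/8 to get x = 0.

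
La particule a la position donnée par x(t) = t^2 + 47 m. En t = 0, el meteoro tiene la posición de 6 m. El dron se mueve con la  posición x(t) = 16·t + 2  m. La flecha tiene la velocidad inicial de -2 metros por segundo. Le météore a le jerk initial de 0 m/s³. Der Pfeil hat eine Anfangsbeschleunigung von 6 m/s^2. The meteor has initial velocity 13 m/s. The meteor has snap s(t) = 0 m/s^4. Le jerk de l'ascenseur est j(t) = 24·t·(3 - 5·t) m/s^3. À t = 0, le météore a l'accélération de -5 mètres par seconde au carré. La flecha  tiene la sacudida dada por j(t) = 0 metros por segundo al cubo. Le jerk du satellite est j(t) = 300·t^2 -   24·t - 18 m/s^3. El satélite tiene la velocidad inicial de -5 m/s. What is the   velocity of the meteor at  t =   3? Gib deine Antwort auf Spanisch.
Debemos encontrar la integral de nuestra ecuación del snap s(t) = 0 3 veces. La integral del snap, con j(0) = 0, da la sacudida: j(t) = 0. Tomando ∫j(t)dt y aplicando a(0) = -5, encontramos a(t) = -5. La integral de la aceleración es la velocidad. Usando v(0) = 13, obtenemos v(t) = 13 - 5·t. Usando v(t) = 13 - 5·t y sustituyendo t = 3, encontramos v = -2.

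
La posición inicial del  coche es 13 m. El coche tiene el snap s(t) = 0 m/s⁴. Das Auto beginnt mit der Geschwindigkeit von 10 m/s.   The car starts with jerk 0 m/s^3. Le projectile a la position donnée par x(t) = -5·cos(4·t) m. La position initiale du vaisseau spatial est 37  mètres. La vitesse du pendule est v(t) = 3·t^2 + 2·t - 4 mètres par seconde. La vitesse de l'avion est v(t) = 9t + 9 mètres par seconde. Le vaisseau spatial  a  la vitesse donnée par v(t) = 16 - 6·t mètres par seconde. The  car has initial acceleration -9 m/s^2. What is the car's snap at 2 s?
Using s(t) = 0 and substituting t = 2, we find s = 0.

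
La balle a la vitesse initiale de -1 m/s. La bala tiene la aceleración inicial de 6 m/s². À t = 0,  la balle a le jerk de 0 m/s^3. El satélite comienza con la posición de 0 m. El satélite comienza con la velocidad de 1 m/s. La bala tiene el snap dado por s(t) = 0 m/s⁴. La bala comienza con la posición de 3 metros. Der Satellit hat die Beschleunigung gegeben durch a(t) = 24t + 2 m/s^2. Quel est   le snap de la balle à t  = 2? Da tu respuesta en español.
Tenemos el snap s(t) = 0. Sustituyendo t = 2: s(2) = 0.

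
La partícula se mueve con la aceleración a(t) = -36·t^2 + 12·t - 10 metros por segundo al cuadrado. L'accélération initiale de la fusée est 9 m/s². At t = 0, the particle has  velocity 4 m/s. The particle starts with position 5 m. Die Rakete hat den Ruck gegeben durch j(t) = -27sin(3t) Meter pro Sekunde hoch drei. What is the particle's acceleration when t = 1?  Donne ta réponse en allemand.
Aus der Gleichung für die Beschleunigung a(t) = -36·t^2 + 12·t - 10, setzen wir t = 1 ein und erhalten a = -34.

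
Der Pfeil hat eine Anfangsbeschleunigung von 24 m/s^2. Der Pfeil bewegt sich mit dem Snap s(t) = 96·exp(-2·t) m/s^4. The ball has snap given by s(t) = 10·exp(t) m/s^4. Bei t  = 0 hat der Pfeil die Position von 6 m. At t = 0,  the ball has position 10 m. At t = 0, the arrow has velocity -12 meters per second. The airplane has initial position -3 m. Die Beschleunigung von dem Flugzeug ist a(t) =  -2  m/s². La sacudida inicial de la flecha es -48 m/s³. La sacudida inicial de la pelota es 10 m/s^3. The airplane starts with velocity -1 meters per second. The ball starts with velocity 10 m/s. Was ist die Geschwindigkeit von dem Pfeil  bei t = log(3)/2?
Um dies zu lösen, müssen wir 3 Stammfunktionen unserer Gleichung für den Snap s(t) = 96·exp(-2·t) finden. Durch Integration von dem Snap und Verwendung der Anfangsbedingung j(0) = -48, erhalten wir j(t) = -48·exp(-2·t). Das Integral von dem Ruck ist die Beschleunigung. Mit a(0) = 24 erhalten wir a(t) = 24·exp(-2·t). Mit ∫a(t)dt und Anwendung von v(0) = -12, finden wir v(t) = -12·exp(-2·t). Wir haben die Geschwindigkeit v(t) = -12·exp(-2·t). Durch Einsetzen von t = log(3)/2: v(log(3)/2) = -4.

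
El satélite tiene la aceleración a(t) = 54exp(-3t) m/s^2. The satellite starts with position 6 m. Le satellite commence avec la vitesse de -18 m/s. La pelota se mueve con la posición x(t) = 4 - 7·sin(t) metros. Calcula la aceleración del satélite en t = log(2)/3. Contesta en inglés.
From the given acceleration equation a(t) = 54·exp(-3·t), we substitute t = log(2)/3 to get a = 27.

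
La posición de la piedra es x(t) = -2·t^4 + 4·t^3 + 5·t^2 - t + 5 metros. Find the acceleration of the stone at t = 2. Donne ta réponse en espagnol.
Debemos derivar nuestra ecuación de la posición x(t) = -2·t^4 + 4·t^3 + 5·t^2 - t + 5 2 veces. Tomando d/dt de x(t), encontramos v(t) = -8·t^3 + 12·t^2 + 10·t - 1. Tomando d/dt de v(t), encontramos a(t) = -24·t^2 + 24·t + 10. Usando a(t) = -24·t^2 + 24·t + 10 y sustituyendo t = 2, encontramos a = -38.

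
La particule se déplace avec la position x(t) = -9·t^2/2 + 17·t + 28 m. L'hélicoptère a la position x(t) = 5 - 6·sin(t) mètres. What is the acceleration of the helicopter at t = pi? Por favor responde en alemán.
Ausgehend von der Position x(t) = 5 - 6·sin(t), nehmen wir 2 Ableitungen. Durch Ableiten von der Position erhalten wir die Geschwindigkeit: v(t) = -6·cos(t). Die Ableitung von der Geschwindigkeit ergibt die Beschleunigung: a(t) = 6·sin(t). Aus der Gleichung für die Beschleunigung a(t) = 6·sin(t), setzen wir t = pi ein und erhalten a = 0.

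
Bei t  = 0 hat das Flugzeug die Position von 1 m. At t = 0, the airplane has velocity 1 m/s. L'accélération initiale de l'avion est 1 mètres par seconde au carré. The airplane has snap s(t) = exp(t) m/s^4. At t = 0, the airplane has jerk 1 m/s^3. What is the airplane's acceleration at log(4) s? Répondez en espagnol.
Debemos encontrar la integral de nuestra ecuación del snap s(t) = exp(t) 2 veces. Tomando ∫s(t)dt y aplicando j(0) = 1, encontramos j(t) = exp(t). Tomando ∫j(t)dt y aplicando a(0) = 1, encontramos a(t) = exp(t). Usando a(t) = exp(t) y sustituyendo t = log(4), encontramos a = 4.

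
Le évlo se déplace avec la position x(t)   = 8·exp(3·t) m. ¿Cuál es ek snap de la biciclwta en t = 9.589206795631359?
Para resolver esto, necesitamos tomar 4 derivadas de nuestra ecuación de la posición x(t) = 8·exp(3·t). Derivando la posición, obtenemos la velocidad: v(t) = 24·exp(3·t). Derivando la velocidad, obtenemos la aceleración: a(t) = 72·exp(3·t). Tomando d/dt de a(t), encontramos j(t) = 216·exp(3·t). Derivando la sacudida, obtenemos el snap: s(t) = 648·exp(3·t). De la ecuación del snap s(t) = 648·exp(3·t), sustituimos t = 9.589206795631359 para obtener s = 2.01926723032447E+15.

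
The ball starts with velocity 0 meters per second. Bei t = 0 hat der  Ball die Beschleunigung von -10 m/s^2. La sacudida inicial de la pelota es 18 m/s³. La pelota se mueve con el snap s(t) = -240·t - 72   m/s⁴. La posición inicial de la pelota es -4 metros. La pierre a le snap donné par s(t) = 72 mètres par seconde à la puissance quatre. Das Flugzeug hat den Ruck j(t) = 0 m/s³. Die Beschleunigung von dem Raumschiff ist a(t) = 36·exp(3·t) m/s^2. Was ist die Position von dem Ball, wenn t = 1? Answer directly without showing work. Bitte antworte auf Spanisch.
La respuesta es -11.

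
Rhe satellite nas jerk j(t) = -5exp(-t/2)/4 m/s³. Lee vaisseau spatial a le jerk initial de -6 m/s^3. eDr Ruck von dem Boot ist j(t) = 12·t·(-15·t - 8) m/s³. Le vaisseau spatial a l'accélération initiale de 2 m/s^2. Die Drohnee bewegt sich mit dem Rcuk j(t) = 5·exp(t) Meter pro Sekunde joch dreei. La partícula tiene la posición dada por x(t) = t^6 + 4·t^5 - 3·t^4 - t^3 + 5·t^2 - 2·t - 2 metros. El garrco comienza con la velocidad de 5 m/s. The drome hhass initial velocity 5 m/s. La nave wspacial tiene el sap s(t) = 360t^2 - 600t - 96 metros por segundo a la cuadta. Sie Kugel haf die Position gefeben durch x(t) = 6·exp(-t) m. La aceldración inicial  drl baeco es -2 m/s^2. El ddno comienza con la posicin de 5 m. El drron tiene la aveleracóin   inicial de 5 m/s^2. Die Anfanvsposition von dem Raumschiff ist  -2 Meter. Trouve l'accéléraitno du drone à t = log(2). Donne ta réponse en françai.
Nous devons intégrer notre équation du jerk j(t) = 5·exp(t) 1 fois. La primitive du jerk, avec a(0) = 5, donne l'accélération: a(t) = 5·exp(t). Nous avons l'accélération a(t) = 5·exp(t). En substituant t = log(2): a(log(2)) = 10.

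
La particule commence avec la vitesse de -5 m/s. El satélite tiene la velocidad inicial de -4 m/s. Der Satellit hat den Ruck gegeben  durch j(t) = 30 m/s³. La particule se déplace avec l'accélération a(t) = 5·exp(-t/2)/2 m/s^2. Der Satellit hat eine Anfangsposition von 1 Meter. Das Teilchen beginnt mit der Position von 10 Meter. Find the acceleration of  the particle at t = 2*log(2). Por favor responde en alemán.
Wir haben die Beschleunigung a(t) = 5·exp(-t/2)/2. Durch Einsetzen von t = 2*log(2): a(2*log(2)) = 5/4.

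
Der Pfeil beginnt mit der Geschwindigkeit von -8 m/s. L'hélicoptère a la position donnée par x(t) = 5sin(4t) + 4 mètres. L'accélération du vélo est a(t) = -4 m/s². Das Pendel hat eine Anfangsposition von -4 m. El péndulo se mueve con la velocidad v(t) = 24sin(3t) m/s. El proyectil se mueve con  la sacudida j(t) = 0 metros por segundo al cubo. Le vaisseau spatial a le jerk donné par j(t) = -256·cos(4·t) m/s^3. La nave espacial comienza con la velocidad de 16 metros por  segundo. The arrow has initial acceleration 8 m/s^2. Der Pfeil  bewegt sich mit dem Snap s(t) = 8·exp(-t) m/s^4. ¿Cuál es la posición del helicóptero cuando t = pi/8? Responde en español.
De la ecuación de la posición x(t) = 5·sin(4·t) + 4, sustituimos t = pi/8 para obtener x = 9.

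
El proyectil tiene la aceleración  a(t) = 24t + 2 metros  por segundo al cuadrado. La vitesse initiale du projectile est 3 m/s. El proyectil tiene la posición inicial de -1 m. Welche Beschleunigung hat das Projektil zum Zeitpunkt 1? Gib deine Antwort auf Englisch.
We have acceleration a(t) = 24·t + 2. Substituting t = 1: a(1) = 26.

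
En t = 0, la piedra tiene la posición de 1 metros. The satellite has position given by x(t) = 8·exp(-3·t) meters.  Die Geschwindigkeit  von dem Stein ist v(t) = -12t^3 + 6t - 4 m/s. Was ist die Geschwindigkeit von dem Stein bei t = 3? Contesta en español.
Tenemos la velocidad v(t) = -12·t^3 + 6·t - 4. Sustituyendo t = 3: v(3) = -310.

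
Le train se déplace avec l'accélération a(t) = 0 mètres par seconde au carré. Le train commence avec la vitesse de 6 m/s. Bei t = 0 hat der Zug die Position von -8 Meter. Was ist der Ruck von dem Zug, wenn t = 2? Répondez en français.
En partant de l'accélération a(t) = 0, nous prenons 1 dérivée. En dérivant l'accélération, nous obtenons le jerk: j(t) = 0. Nous avons le jerk j(t) = 0. En substituant t = 2: j(2) = 0.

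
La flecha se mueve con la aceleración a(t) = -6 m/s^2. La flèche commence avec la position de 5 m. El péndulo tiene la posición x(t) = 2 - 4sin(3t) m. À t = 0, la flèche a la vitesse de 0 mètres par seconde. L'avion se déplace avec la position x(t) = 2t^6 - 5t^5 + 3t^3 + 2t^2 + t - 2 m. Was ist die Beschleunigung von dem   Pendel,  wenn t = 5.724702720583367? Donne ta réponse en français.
Nous devons dériver notre équation de la position x(t) = 2 - 4·sin(3·t) 2 fois. En dérivant la position, nous obtenons la vitesse: v(t) = -12·cos(3·t). En prenant d/dt de v(t), nous trouvons a(t) = 36·sin(3·t). Nous avons l'accélération a(t) = 36·sin(3·t). En substituant t = 5.724702720583367: a(5.724702720583367) = -35.8030452475413.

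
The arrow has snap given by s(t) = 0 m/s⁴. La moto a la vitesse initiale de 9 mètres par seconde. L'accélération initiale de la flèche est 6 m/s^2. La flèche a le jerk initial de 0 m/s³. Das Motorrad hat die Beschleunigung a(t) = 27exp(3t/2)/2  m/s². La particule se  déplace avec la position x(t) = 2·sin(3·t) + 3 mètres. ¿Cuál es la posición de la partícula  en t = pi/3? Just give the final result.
En t = pi/3, x = 3.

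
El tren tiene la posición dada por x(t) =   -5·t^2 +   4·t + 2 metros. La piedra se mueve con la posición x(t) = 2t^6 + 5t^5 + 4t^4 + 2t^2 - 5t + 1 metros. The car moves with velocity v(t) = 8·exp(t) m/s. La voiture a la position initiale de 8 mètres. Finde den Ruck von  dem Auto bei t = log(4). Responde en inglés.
To solve this, we need to take 2 derivatives of our velocity equation v(t) = 8·exp(t). The derivative of velocity gives acceleration: a(t) = 8·exp(t). Differentiating acceleration, we get jerk: j(t) = 8·exp(t). We have jerk j(t) = 8·exp(t). Substituting t = log(4): j(log(4)) = 32.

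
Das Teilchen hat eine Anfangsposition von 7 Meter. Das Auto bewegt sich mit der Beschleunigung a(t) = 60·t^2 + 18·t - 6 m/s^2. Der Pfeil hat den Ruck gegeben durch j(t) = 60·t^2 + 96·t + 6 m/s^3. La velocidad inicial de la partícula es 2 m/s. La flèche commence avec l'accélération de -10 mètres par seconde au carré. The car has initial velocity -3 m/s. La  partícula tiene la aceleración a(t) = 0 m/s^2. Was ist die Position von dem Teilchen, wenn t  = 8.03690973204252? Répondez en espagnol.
Debemos encontrar la antiderivada de nuestra ecuación de la aceleración a(t) = 0 2 veces. La integral de la aceleración es la velocidad. Usando v(0) = 2, obtenemos v(t) = 2. La integral de la velocidad es la posición. Usando x(0) = 7, obtenemos x(t) = 2·t + 7. Tenemos la posición x(t) = 2·t + 7. Sustituyendo t = 8.03690973204252: x(8.03690973204252) = 23.0738194640850.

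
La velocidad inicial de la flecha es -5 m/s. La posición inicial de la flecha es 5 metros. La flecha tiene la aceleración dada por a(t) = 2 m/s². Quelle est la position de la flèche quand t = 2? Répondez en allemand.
Ausgehend von der Beschleunigung a(t) = 2, nehmen wir 2 Integrale. Das Integral von der Beschleunigung ist die Geschwindigkeit. Mit v(0) = -5 erhalten wir v(t) = 2·t - 5. Die Stammfunktion von der Geschwindigkeit ist die Position. Mit x(0) = 5 erhalten wir x(t) = t^2 - 5·t + 5. Aus der Gleichung für die Position x(t) = t^2 - 5·t + 5, setzen wir t = 2 ein und erhalten x = -1.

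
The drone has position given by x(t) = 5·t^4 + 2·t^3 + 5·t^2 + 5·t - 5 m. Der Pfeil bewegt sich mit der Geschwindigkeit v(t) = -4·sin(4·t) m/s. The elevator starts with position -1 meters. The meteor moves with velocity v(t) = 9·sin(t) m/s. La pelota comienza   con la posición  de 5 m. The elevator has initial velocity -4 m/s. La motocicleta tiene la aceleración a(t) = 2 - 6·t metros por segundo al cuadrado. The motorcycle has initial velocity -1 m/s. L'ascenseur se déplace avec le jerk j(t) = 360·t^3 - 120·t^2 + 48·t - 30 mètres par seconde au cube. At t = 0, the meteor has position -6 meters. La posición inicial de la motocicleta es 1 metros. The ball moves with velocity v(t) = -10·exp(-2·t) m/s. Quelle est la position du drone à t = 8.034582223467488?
De l'équation de la position x(t) = 5·t^4 + 2·t^3 + 5·t^2 + 5·t - 5, nous substituons t = 8.034582223467488 pour obtenir x = 22231.7073084934.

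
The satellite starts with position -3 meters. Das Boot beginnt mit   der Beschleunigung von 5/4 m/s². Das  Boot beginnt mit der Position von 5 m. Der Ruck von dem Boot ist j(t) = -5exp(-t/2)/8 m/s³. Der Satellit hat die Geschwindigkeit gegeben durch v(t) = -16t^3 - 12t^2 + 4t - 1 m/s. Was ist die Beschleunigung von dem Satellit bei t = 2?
Ausgehend von der Geschwindigkeit v(t) = -16·t^3 - 12·t^2 + 4·t - 1, nehmen wir 1 Ableitung. Mit d/dt von v(t) finden wir a(t) = -48·t^2 - 24·t + 4. Wir haben die Beschleunigung a(t) = -48·t^2 - 24·t + 4. Durch Einsetzen von t = 2: a(2) = -236.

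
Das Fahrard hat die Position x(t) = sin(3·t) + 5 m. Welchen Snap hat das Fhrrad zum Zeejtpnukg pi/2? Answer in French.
En partant de la position x(t) = sin(3·t) + 5, nous prenons 4 dérivées. En prenant d/dt de x(t), nous trouvons v(t) = 3·cos(3·t). En prenant d/dt de v(t), nous trouvons a(t) = -9·sin(3·t). La dérivée de l'accélération donne le jerk: j(t) = -27·cos(3·t). En prenant d/dt de j(t), nous trouvons s(t) = 81·sin(3·t). En utilisant s(t) = 81·sin(3·t) et en substituant t = pi/2, nous trouvons s = -81.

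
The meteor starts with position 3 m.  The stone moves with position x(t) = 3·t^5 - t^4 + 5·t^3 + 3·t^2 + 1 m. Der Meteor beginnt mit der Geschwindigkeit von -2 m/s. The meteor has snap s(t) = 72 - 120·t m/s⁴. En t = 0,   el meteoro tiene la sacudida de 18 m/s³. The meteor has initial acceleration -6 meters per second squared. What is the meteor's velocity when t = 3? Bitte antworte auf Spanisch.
Para resolver esto, necesitamos tomar 3 integrales de nuestra ecuación del snap s(t) = 72 - 120·t. La integral del snap es la sacudida. Usando j(0) = 18, obtenemos j(t) = -60·t^2 + 72·t + 18. La integral de la sacudida, con a(0) = -6, da la aceleración: a(t) = -20·t^3 + 36·t^2 + 18·t - 6. Tomando ∫a(t)dt y aplicando v(0) = -2, encontramos v(t) = -5·t^4 + 12·t^3 + 9·t^2 - 6·t - 2. Tenemos la velocidad v(t) = -5·t^4 + 12·t^3 + 9·t^2 - 6·t - 2. Sustituyendo t = 3: v(3) = -20.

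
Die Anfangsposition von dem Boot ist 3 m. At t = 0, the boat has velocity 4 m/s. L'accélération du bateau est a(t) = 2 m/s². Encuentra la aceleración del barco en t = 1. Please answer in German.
Aus der Gleichung für die Beschleunigung a(t) = 2, setzen wir t = 1 ein und erhalten a = 2.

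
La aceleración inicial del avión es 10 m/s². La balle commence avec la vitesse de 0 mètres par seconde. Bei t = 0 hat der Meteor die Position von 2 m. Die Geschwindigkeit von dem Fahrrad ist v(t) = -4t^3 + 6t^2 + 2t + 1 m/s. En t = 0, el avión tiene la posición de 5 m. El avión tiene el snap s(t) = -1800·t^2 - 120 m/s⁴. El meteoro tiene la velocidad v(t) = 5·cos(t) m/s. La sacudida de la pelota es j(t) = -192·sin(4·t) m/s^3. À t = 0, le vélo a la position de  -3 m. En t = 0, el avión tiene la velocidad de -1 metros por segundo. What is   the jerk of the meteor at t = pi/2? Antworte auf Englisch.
To solve this, we need to take 2 derivatives of our velocity equation v(t) = 5·cos(t). Differentiating velocity, we get acceleration: a(t) = -5·sin(t). The derivative of acceleration gives jerk: j(t) = -5·cos(t). We have jerk j(t) = -5·cos(t). Substituting t = pi/2: j(pi/2) = 0.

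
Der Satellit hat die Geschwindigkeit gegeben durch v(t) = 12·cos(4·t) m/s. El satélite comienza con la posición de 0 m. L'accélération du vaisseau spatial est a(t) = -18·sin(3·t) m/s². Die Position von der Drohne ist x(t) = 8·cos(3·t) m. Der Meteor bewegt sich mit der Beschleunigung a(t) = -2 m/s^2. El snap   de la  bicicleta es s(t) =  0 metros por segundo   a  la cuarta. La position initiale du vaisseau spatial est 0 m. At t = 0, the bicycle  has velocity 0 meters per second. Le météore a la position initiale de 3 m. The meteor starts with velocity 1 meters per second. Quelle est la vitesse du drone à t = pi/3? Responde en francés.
Pour résoudre ceci, nous devons prendre 1 dérivée de notre équation de la position x(t) = 8·cos(3·t). En dérivant la position, nous obtenons la vitesse: v(t) = -24·sin(3·t). De l'équation de la vitesse v(t) = -24·sin(3·t), nous substituons t = pi/3 pour obtenir v = 0.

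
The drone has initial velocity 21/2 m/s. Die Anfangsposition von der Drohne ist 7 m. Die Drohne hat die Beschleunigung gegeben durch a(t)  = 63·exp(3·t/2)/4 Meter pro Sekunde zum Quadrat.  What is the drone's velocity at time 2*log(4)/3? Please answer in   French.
Pour résoudre ceci, nous devons prendre 1 intégrale de notre équation de l'accélération a(t) = 63·exp(3·t/2)/4. L'intégrale de l'accélération, avec v(0) = 21/2, donne la vitesse: v(t) = 21·exp(3·t/2)/2. Nous avons la vitesse v(t) = 21·exp(3·t/2)/2. En substituant t = 2*log(4)/3: v(2*log(4)/3) = 42.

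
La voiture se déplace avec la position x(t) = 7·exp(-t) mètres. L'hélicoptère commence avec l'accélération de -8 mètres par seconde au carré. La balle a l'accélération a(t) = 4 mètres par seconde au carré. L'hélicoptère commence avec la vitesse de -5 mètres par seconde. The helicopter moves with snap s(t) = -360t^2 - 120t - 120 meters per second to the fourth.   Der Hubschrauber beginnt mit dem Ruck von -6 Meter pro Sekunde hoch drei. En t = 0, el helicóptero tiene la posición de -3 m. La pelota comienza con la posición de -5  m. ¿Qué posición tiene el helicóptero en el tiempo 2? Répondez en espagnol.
Partiendo del snap s(t) = -360·t^2 - 120·t - 120, tomamos 4 antiderivadas. Tomando ∫s(t)dt y aplicando j(0) = -6, encontramos j(t) = -120·t^3 - 60·t^2 - 120·t - 6. Tomando ∫j(t)dt y aplicando a(0) = -8, encontramos a(t) = -30·t^4 - 20·t^3 - 60·t^2 - 6·t - 8. Tomando ∫a(t)dt y aplicando v(0) = -5, encontramos v(t) = -6·t^5 - 5·t^4 - 20·t^3 - 3·t^2 - 8·t - 5. La antiderivada de la velocidad es la posición. Usando x(0) = -3, obtenemos x(t) = -t^6 - t^5 - 5·t^4 - t^3 - 4·t^2 - 5·t - 3. Tenemos la posición x(t) = -t^6 - t^5 - 5·t^4 - t^3 - 4·t^2 - 5·t - 3. Sustituyendo t = 2: x(2) = -213.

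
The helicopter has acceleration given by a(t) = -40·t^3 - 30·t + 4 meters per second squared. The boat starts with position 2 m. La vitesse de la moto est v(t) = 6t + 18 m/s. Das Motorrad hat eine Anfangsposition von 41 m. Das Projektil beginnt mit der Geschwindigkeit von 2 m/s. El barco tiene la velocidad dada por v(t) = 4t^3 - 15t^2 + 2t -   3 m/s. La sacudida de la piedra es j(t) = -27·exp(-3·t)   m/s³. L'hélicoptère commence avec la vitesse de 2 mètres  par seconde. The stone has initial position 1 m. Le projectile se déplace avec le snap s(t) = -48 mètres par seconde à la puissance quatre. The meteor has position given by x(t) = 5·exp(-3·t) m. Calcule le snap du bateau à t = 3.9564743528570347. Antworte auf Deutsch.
Ausgehend von der Geschwindigkeit v(t) = 4·t^3 - 15·t^2 + 2·t - 3, nehmen wir 3 Ableitungen. Die Ableitung von der Geschwindigkeit ergibt die Beschleunigung: a(t) = 12·t^2 - 30·t + 2. Durch Ableiten von der Beschleunigung erhalten wir den Ruck: j(t) = 24·t - 30. Durch Ableiten von dem Ruck erhalten wir den Snap: s(t) = 24. Aus der Gleichung für den Snap s(t) = 24, setzen wir t = 3.9564743528570347 ein und erhalten s = 24.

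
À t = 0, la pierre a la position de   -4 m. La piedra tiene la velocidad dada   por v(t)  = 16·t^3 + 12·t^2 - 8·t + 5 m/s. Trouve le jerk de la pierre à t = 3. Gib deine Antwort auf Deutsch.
Wir müssen unsere Gleichung für die Geschwindigkeit v(t) = 16·t^3 + 12·t^2 - 8·t + 5 2-mal ableiten. Mit d/dt von v(t) finden wir a(t) = 48·t^2 + 24·t - 8. Die Ableitung von der Beschleunigung ergibt den Ruck: j(t) = 96·t + 24. Aus der Gleichung für den Ruck j(t) = 96·t + 24, setzen wir t = 3 ein und erhalten j = 312.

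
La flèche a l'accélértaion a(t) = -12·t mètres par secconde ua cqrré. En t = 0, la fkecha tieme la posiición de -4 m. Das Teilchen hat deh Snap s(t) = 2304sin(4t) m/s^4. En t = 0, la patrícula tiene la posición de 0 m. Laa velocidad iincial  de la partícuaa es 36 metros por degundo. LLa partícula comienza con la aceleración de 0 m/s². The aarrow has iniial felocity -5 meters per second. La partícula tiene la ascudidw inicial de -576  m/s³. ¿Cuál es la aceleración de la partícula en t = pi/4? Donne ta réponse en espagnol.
Necesitamos integrar nuestra ecuación del snap s(t) = 2304·sin(4·t) 2 veces. Tomando ∫s(t)dt y aplicando j(0) = -576, encontramos j(t) = -576·cos(4·t). Integrando la sacudida y usando la condición inicial a(0) = 0, obtenemos a(t) = -144·sin(4·t). Tenemos la aceleración a(t) = -144·sin(4·t). Sustituyendo t = pi/4: a(pi/4) = 0.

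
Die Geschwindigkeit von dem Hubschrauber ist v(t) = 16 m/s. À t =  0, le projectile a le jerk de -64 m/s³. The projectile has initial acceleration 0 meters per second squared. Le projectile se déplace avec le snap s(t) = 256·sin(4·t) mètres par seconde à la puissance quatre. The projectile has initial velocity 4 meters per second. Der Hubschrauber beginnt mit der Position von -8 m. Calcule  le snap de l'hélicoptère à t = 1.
En partant de la vitesse v(t) = 16, nous prenons 3 dérivées. En prenant d/dt de v(t), nous trouvons a(t) = 0. En dérivant l'accélération, nous obtenons le jerk: j(t) = 0. En dérivant le jerk, nous obtenons le snap: s(t) = 0. De l'équation du snap s(t) = 0, nous substituons t = 1 pour obtenir s = 0.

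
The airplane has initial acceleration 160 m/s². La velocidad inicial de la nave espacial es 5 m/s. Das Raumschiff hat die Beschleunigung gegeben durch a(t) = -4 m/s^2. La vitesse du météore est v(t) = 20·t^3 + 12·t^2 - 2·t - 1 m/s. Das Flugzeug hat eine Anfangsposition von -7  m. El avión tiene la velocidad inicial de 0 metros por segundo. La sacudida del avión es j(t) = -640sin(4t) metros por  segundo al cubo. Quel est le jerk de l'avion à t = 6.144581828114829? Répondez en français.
En utilisant j(t) = -640·sin(4·t) et en substituant t = 6.144581828114829, nous trouvons j = 336.924862016873.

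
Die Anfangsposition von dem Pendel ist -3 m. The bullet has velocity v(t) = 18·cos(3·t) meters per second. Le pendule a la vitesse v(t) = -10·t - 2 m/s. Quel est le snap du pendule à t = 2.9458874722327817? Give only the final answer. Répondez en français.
Le snap à t = 2.9458874722327817 est s = 0.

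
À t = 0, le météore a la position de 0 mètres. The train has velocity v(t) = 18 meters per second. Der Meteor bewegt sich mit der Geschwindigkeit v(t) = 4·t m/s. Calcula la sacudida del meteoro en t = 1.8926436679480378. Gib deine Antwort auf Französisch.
Pour résoudre ceci, nous devons prendre 2 dérivées de notre équation de la vitesse v(t) = 4·t. En prenant d/dt de v(t), nous trouvons a(t) = 4. La dérivée de l'accélération donne le jerk: j(t) = 0. En utilisant j(t) = 0 et en substituant t = 1.8926436679480378, nous trouvons j = 0.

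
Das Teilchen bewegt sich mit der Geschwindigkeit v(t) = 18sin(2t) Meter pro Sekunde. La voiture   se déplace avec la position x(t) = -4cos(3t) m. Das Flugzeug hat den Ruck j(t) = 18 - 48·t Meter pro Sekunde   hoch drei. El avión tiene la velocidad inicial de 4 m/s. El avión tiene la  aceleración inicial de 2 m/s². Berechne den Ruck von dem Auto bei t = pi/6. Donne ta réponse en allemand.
Um dies zu lösen, müssen wir 3 Ableitungen unserer Gleichung für die Position x(t) = -4·cos(3·t) nehmen. Mit d/dt von x(t) finden wir v(t) = 12·sin(3·t). Die Ableitung von der Geschwindigkeit ergibt die Beschleunigung: a(t) = 36·cos(3·t). Die Ableitung von der Beschleunigung ergibt den Ruck: j(t) = -108·sin(3·t). Aus der Gleichung für den Ruck j(t) = -108·sin(3·t), setzen wir t = pi/6 ein und erhalten j = -108.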